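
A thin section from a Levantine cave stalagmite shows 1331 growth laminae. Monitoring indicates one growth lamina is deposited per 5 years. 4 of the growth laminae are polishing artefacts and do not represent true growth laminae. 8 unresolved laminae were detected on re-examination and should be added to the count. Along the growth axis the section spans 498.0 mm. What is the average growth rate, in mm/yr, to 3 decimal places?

Correcting the raw count gives 1331 − 4 + 8 = 1335 true growth laminae.
1335 growth laminae at 5 years each span 1335 × 5 = 6675 years.
Extension rate ≈ 498.0 / 6675 = 0.075 mm/yr.

0.075 mm/yr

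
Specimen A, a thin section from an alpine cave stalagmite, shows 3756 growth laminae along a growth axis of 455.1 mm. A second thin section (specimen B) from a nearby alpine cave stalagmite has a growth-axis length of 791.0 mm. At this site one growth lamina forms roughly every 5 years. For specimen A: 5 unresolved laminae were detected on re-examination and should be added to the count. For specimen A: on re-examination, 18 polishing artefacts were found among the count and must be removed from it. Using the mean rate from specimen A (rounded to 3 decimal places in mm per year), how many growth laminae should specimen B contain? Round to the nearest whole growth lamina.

Specimen A: adjusted count: 3756 − 18 + 5 = 3743 growth laminae.
Specimen A: 3743 growth laminae at 5 years each span 3743 × 5 = 18715 years.
A: Extension rate ≈ 455.1 / 18715 = 0.024 mm/year.
B spans 791.0 / 0.024 = 32958.33 years; at 5 years per growth lamina that is 32958.33 / 5 ≈ 6592 growth laminae.

6592 growth laminae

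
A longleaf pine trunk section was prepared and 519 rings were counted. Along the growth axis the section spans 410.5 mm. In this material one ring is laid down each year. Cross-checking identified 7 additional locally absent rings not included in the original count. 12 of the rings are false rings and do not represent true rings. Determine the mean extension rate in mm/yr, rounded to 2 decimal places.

0.80 mm/yr

True ring count = 519 − 12 + 7 = 514.
Mean rate = 410.5 mm / 514 years ≈ 0.80 mm/yr.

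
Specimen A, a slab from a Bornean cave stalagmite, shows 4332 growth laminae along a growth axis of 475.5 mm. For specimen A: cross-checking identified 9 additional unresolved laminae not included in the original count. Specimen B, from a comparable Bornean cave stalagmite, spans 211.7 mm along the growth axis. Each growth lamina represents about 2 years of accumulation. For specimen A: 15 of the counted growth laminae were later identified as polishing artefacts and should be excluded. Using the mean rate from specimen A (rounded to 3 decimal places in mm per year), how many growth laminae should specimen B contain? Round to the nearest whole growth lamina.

1925 growth laminae

Specimen A: true growth lamina count = 4332 − 15 + 9 = 4326.
Specimen A: multiplying by 2 years per growth lamina: 4326 × 2 = 8652 years.
A: Mean rate = 475.5 mm / 8652 years ≈ 0.055 mm/year.
B spans 211.7 / 0.055 = 3849.09 years; at 2 years per growth lamina that is 3849.09 / 2 ≈ 1925 growth laminae.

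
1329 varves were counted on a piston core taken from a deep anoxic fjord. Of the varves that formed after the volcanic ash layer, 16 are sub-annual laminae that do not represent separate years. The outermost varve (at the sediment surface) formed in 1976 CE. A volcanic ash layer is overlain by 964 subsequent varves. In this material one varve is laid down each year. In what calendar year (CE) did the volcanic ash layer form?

There are 964 varves younger than the volcanic ash layer.
Excluding 16 false varves: 964 − 16 = 948.
1976 − 948 = 1028 CE.

1028 CE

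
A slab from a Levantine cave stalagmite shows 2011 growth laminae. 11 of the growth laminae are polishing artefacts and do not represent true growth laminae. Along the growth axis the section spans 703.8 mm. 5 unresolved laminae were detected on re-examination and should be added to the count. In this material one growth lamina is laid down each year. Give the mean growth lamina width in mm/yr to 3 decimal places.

True growth lamina count = 2011 − 11 + 5 = 2005.
703.8 mm over 2005 years gives 703.8 / 2005 ≈ 0.351 mm/yr.

0.351 mm/yr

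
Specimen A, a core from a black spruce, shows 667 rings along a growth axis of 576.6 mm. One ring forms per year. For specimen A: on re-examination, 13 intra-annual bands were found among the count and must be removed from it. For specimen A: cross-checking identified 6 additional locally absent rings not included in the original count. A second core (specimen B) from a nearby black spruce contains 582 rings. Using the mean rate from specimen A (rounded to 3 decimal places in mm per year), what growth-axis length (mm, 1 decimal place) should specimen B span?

508.7 mm

Specimen A: true ring count = 667 − 13 + 6 = 660.
A: 576.6 mm over 660 years gives 576.6 / 660 ≈ 0.874 mm/yr.
Length of B = 0.874 × 582 = 508.7 mm.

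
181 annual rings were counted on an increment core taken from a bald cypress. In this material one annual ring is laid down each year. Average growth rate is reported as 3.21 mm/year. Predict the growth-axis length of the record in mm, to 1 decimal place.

581.0 mm

The record spans 181 years at 3.21 mm per year.
Predicted length = 3.21 mm/year × 181 years = 581.0 mm.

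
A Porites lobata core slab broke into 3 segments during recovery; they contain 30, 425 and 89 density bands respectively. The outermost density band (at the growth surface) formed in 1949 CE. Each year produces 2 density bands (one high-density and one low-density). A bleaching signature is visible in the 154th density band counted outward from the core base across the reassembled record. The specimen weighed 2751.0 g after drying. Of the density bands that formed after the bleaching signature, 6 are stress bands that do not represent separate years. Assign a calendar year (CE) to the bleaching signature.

1757 CE

Total density bands = 30 + 425 + 89 = 544.
544 − 154 = 390 density bands lie beyond the bleaching signature toward the growth surface.
Excluding 6 false density bands: 390 − 6 = 384.
Dividing by 2 density bands per year: 384 / 2 = 192 years.
1949 − 192 = 1757 CE.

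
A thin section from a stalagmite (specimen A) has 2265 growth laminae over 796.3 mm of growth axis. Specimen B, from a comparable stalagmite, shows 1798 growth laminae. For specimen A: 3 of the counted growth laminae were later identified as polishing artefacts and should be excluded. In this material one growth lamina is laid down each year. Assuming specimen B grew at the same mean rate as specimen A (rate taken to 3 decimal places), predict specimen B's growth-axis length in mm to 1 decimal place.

Specimen A: adjusted count: 2265 − 3 = 2262 growth laminae.
A: Mean rate = 796.3 mm / 2262 years ≈ 0.352 mm/yr.
For B, 0.352 mm/year × 1798 years = 632.9 mm.

632.9 mm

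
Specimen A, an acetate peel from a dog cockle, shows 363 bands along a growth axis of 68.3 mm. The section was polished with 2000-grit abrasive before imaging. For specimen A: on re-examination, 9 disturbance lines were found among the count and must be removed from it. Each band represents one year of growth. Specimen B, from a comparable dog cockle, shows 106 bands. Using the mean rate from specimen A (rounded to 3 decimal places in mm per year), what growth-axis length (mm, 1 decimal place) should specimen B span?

20.5 mm

Specimen A: true band count = 363 − 9 = 354.
A: 68.3 mm over 354 years gives 68.3 / 354 ≈ 0.193 mm/yr.
For B, 0.193 mm/year × 106 years = 20.5 mm.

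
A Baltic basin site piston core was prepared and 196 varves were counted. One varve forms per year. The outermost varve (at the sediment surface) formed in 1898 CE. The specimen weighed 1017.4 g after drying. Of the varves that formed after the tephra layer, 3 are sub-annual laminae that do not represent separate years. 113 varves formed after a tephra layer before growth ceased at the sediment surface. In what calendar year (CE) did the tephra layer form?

There are 113 varves younger than the tephra layer.
113 − 3 false = 110 true varves after the tephra layer.
The varve at the sediment surface is 1898 CE, so the tephra layer dates to 1898 − 110 = 1788 CE.

1788 CE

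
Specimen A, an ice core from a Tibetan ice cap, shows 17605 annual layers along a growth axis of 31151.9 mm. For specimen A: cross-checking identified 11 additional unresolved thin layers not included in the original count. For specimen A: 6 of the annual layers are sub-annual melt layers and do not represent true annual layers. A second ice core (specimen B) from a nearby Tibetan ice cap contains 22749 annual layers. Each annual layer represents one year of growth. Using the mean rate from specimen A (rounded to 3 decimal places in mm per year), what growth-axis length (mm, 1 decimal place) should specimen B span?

40243.0 mm

Specimen A: true annual layer count = 17605 − 6 + 11 = 17610.
A: Mean rate = 31151.9 mm / 17610 years ≈ 1.769 mm per year.
Length of B = 1.769 × 22749 = 40243.0 mm.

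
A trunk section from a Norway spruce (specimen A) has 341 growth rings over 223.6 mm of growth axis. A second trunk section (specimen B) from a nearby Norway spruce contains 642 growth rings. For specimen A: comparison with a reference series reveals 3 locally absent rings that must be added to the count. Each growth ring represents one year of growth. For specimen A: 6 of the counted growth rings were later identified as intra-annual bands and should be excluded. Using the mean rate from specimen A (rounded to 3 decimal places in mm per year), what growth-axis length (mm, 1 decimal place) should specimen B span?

425.0 mm

Specimen A: after corrections the count is 341 − 6 + 3 = 338 growth rings.
A: Mean rate = 223.6 mm / 338 years ≈ 0.662 mm/yr.
Length of B = 0.662 × 642 = 425.0 mm.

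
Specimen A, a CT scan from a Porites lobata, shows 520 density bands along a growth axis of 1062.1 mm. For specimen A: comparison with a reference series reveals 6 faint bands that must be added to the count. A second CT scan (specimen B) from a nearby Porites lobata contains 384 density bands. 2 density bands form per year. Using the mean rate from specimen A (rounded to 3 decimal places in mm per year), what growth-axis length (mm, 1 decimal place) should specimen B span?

775.3 mm

Specimen A: adjusted count: 520 + 6 = 526 density bands.
Specimen A: with 2 density bands per year, 526 / 2 = 263 years.
A: Mean rate = 1062.1 mm / 263 years ≈ 4.038 mm/yr.
Specimen B: with 2 density bands per year, 384 / 2 = 192 years. B's length ≈ 4.038 × 192 = 775.3 mm.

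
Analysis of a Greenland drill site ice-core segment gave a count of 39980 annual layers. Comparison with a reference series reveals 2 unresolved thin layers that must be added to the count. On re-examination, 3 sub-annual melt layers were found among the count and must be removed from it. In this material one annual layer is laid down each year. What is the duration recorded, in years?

After corrections the count is 39980 − 3 + 2 = 39979 annual layers.
With a one-to-one annual layer periodicity this is 39979 years.

39979 yr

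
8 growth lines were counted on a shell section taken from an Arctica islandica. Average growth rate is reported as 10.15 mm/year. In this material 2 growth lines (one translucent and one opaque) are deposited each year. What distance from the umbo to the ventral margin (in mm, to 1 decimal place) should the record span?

40.6 mm

With 2 growth lines per year, 8 / 2 = 4 years.
Predicted length = 10.15 mm/year × 4 years = 40.6 mm.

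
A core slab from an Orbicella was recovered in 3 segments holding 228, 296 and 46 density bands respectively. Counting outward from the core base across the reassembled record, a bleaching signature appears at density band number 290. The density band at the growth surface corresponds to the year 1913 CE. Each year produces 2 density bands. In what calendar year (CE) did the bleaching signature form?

Total density bands = 228 + 296 + 46 = 570.
Between density band 290 and the growth surface there are 570 − 290 = 280 density bands.
With 2 density bands per year, 280 / 2 = 140 years.
Counting back 140 years from 1913 CE places the bleaching signature in 1913 − 140 = 1773 CE.

1773 CE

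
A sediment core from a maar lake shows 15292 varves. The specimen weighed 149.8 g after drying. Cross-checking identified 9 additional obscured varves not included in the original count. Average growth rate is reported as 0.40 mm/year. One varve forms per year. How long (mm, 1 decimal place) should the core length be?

6120.4 mm

Adjusted count: 15292 + 9 = 15301 varves.
Predicted length = 0.40 mm/year × 15301 years = 6120.4 mm.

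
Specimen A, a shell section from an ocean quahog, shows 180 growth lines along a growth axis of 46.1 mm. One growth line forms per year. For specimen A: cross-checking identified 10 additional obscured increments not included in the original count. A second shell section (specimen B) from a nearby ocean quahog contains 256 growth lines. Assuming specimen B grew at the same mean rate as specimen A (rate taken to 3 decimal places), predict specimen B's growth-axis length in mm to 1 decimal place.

Specimen A: adjusted count: 180 + 10 = 190 growth lines.
A: 46.1 mm over 190 years gives 46.1 / 190 ≈ 0.243 mm per year.
For B, 0.243 mm/year × 256 years = 62.2 mm.

62.2 mm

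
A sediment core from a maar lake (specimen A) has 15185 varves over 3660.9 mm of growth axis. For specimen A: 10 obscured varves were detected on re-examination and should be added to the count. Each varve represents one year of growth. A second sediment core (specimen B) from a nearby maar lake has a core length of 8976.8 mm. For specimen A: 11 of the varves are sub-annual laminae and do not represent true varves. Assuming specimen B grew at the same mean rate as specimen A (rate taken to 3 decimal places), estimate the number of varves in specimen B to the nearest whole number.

37248 varves

Specimen A: adjusted count: 15185 − 11 + 10 = 15184 varves.
A: Mean rate = 3660.9 mm / 15184 years ≈ 0.241 mm/year.
Specimen B: 8976.8 mm / 0.241 mm per year = 37248.13 years ≈ 37248 varves.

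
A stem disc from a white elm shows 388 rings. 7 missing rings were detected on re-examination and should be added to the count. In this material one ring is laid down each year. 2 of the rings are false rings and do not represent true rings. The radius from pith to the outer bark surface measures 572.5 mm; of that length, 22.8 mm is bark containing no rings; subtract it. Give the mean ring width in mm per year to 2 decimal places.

1.40 mm per year

After corrections the count is 388 − 2 + 7 = 393 rings.
Net length = 572.5 − 22.8 = 549.7 mm.
Extension rate ≈ 549.7 / 393 = 1.40 mm per year.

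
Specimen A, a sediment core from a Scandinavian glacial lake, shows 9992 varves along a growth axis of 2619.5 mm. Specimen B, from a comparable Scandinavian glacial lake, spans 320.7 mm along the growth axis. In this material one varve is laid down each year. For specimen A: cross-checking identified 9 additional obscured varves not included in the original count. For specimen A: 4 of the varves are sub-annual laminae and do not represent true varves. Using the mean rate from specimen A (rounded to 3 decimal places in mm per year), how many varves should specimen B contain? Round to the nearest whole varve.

Specimen A: correcting the raw count gives 9992 − 4 + 9 = 9997 true varves.
A: Extension rate ≈ 2619.5 / 9997 = 0.262 mm per year.
B spans 320.7 / 0.262 = 1224.05 years ≈ 1224 varves.

1224 varves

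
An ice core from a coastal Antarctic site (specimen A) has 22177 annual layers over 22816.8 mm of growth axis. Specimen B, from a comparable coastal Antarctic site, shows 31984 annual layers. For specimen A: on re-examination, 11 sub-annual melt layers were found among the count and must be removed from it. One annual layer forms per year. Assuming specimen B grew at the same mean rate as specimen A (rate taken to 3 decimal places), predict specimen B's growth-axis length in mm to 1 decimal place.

32911.5 mm

Specimen A: correcting the raw count gives 22177 − 11 = 22166 true annual layers.
A: Mean rate = 22816.8 mm / 22166 years ≈ 1.029 mm per year.
Length of B = 1.029 × 31984 = 32911.5 mm.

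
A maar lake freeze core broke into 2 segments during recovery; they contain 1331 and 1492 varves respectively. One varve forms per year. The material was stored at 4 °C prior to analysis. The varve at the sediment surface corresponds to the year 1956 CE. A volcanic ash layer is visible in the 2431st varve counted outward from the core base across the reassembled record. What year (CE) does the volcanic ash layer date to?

1564 CE

Total varves = 1331 + 1492 = 2823.
Between varve 2431 and the sediment surface there are 2823 − 2431 = 392 varves.
The varve at the sediment surface is 1956 CE, so the volcanic ash layer dates to 1956 − 392 = 1564 CE.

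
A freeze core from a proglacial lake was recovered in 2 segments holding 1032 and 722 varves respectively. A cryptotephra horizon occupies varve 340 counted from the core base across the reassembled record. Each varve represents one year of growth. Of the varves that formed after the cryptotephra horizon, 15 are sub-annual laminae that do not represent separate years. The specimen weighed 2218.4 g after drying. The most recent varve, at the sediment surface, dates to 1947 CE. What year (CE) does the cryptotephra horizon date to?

548 CE

Total varves = 1032 + 722 = 1754.
1754 − 340 = 1414 varves lie beyond the cryptotephra horizon toward the sediment surface.
1414 − 15 false = 1399 true varves after the cryptotephra horizon.
The varve at the sediment surface is 1947 CE, so the cryptotephra horizon dates to 1947 − 1399 = 548 CE.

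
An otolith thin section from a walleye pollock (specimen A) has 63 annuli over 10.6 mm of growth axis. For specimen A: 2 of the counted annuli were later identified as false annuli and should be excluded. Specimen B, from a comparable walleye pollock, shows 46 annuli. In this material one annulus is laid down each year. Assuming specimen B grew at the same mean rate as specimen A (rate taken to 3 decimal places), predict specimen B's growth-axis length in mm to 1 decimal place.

Specimen A: true annulus count = 63 − 2 = 61.
A: 10.6 mm over 61 years gives 10.6 / 61 ≈ 0.174 mm/yr.
B's length ≈ 0.174 × 46 = 8.0 mm.

8.0 mm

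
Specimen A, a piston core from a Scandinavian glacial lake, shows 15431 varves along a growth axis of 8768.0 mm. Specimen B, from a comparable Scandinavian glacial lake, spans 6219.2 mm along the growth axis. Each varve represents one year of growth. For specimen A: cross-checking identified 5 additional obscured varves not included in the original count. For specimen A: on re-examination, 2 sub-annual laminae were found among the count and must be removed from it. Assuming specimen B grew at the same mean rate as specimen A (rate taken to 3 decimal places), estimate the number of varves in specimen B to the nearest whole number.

10949 varves

Specimen A: adjusted count: 15431 − 2 + 5 = 15434 varves.
A: Extension rate ≈ 8768.0 / 15434 = 0.568 mm/yr.
For B, 6219.2 / 0.568 = 10949.30 years ≈ 10949 varves.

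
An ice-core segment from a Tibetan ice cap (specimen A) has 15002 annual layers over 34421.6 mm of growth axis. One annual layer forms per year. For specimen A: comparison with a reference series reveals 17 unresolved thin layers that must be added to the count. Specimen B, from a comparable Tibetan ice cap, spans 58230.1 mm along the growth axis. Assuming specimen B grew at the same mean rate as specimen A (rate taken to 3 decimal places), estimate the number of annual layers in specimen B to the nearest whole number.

Specimen A: after corrections the count is 15002 + 17 = 15019 annual layers.
A: Mean rate = 34421.6 mm / 15019 years ≈ 2.292 mm/yr.
B spans 58230.1 / 2.292 = 25405.80 years ≈ 25406 annual layers.

25406 annual layers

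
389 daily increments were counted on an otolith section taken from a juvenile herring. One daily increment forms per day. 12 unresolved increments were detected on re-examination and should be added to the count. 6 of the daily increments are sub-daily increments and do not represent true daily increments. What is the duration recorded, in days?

395 days

After corrections the count is 389 − 6 + 12 = 395 daily increments.
With a one-to-one daily increment periodicity this is 395 days.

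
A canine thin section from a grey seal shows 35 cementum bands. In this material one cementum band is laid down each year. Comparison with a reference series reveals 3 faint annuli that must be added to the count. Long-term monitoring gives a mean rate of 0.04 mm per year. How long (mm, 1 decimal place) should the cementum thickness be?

Adjusted count: 35 + 3 = 38 cementum bands.
Length ≈ 0.04 × 38 = 1.5 mm.

1.5 mm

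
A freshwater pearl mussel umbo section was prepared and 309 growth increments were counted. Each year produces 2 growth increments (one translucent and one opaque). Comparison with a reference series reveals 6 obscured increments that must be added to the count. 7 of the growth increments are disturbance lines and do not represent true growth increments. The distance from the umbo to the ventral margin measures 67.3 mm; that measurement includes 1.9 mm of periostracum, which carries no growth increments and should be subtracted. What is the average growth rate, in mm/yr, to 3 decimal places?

Adjusted count: 309 − 7 + 6 = 308 growth increments.
Dividing by 2 growth increments per year: 308 / 2 = 154 years.
The growth record spans 67.3 − 1.9 = 65.4 mm.
Extension rate ≈ 65.4 / 154 = 0.425 mm/yr.

0.425 mm/yr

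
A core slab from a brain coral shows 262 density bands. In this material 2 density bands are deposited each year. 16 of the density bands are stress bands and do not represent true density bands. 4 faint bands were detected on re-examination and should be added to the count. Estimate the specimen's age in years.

125 yr

True density band count = 262 − 16 + 4 = 250.
250 density bands at 2 per year is 250 / 2 = 125 years.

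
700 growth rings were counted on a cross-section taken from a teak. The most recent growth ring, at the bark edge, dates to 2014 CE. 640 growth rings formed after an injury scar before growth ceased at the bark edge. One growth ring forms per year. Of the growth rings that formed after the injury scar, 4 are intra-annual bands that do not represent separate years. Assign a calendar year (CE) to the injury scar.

640 growth rings post-date the injury scar.
Removing the 4 false growth rings leaves 640 − 4 = 636 true growth rings beyond the injury scar.
The growth ring at the bark edge is 2014 CE, so the injury scar dates to 2014 − 636 = 1378 CE.

1378 CE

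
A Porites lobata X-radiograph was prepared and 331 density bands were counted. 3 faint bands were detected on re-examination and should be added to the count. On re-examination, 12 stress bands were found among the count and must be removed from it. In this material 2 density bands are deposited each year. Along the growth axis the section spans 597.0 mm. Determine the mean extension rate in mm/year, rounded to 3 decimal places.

3.708 mm/year

After corrections the count is 331 − 12 + 3 = 322 density bands.
322 density bands at 2 per year is 322 / 2 = 161 years.
Mean rate = 597.0 mm / 161 years ≈ 3.708 mm/year.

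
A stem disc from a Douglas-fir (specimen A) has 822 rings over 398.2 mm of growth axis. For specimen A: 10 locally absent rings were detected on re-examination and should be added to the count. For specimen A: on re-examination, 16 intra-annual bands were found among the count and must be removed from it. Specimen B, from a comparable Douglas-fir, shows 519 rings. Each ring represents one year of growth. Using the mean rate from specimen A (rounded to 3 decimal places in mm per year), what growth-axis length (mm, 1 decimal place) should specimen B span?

253.3 mm

Specimen A: adjusted count: 822 − 16 + 10 = 816 rings.
A: Mean rate = 398.2 mm / 816 years ≈ 0.488 mm/year.
Length of B = 0.488 × 519 = 253.3 mm.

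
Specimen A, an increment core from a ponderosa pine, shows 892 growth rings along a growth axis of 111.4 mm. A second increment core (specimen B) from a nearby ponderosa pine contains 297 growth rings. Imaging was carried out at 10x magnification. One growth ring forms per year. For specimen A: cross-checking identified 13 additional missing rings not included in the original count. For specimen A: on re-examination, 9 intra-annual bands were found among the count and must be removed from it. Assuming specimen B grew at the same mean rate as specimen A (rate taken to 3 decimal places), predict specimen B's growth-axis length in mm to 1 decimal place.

Specimen A: true growth ring count = 892 − 9 + 13 = 896.
A: 111.4 mm over 896 years gives 111.4 / 896 ≈ 0.124 mm per year.
B's length ≈ 0.124 × 297 = 36.8 mm.

36.8 mm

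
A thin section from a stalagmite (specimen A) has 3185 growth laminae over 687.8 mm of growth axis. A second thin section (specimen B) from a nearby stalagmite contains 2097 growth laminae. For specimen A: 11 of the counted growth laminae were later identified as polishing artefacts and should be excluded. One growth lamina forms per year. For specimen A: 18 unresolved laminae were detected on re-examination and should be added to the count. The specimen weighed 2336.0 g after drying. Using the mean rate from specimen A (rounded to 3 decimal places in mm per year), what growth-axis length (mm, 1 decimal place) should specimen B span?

Specimen A: after corrections the count is 3185 − 11 + 18 = 3192 growth laminae.
A: Mean rate = 687.8 mm / 3192 years ≈ 0.215 mm/yr.
For B, 0.215 mm/year × 2097 years = 450.9 mm.

450.9 mm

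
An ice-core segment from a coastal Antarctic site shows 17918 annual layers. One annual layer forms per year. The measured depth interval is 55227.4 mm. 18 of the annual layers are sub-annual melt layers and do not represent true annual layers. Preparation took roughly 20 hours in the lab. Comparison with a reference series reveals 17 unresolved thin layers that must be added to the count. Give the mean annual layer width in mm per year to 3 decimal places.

3.082 mm per year

After corrections the count is 17918 − 18 + 17 = 17917 annual layers.
55227.4 mm over 17917 years gives 55227.4 / 17917 ≈ 3.082 mm per year.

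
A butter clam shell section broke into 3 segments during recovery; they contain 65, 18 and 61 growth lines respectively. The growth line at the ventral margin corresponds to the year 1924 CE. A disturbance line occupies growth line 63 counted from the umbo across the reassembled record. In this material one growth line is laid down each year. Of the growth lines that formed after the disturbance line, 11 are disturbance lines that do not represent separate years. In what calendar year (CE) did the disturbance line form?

Total growth lines = 65 + 18 + 61 = 144.
144 − 63 = 81 growth lines lie beyond the disturbance line toward the ventral margin.
81 − 11 false = 70 true growth lines after the disturbance line.
Counting back 70 years from 1924 CE places the disturbance line in 1924 − 70 = 1854 CE.

1854 CE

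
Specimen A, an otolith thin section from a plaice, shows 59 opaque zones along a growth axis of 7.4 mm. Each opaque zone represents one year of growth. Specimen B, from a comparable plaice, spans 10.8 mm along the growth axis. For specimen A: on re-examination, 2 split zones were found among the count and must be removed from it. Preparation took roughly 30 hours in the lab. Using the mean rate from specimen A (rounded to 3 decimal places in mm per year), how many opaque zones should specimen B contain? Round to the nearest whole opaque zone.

83 opaque zones

Specimen A: true opaque zone count = 59 − 2 = 57.
A: 7.4 mm over 57 years gives 7.4 / 57 ≈ 0.130 mm/yr.
For B, 10.8 / 0.130 = 83.08 years ≈ 83 opaque zones.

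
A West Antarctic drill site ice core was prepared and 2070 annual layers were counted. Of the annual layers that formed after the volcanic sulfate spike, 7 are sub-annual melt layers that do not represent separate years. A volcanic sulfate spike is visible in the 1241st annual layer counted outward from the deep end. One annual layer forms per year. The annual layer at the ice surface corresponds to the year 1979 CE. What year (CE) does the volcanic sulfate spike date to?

1157 CE

Between annual layer 1241 and the ice surface there are 2070 − 1241 = 829 annual layers.
829 − 7 false = 822 true annual layers after the volcanic sulfate spike.
Counting back 822 years from 1979 CE places the volcanic sulfate spike in 1979 − 822 = 1157 CE.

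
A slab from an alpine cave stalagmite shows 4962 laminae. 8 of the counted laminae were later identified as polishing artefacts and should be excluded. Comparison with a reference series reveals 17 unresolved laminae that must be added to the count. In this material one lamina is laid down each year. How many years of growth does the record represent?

4971 yr

Adjusted count: 4962 − 8 + 17 = 4971 laminae.
With a one-to-one lamina periodicity this is 4971 years.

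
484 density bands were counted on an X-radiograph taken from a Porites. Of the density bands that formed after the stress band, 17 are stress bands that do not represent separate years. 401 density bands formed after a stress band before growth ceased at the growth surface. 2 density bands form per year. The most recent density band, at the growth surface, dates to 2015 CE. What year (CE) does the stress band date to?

1823 CE

There are 401 density bands younger than the stress band.
401 − 17 false = 384 true density bands after the stress band.
Dividing by 2 density bands per year: 384 / 2 = 192 years.
The density band at the growth surface is 2015 CE, so the stress band dates to 2015 − 192 = 1823 CE.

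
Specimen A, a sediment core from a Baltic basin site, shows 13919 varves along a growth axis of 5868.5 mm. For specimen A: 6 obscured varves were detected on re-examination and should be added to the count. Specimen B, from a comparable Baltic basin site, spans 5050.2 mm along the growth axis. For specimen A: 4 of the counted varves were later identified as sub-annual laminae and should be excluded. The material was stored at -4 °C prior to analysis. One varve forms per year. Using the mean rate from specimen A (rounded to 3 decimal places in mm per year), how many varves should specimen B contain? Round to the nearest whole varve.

11967 varves

Specimen A: after corrections the count is 13919 − 4 + 6 = 13921 varves.
A: Mean rate = 5868.5 mm / 13921 years ≈ 0.422 mm/yr.
For B, 5050.2 / 0.422 = 11967.30 years ≈ 11967 varves.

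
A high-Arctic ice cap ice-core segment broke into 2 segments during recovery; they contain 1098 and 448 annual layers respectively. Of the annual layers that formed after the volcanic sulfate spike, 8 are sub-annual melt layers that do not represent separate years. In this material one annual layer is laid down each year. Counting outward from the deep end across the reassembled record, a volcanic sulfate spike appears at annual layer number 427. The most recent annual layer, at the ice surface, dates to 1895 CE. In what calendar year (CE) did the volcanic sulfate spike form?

784 CE

Total annual layers = 1098 + 448 = 1546.
The volcanic sulfate spike sits at annual layer 427 from the deep end, so 1546 − 427 = 1119 annual layers formed after it.
Excluding 8 false annual layers: 1119 − 8 = 1111.
1895 − 1111 = 784 CE.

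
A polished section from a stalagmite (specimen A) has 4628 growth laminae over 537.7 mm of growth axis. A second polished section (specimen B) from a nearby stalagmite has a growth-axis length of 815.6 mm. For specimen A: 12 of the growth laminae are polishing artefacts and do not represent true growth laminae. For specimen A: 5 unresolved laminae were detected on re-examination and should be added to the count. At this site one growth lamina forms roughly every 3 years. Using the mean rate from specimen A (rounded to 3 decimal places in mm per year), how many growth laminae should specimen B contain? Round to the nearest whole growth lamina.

Specimen A: true growth lamina count = 4628 − 12 + 5 = 4621.
Specimen A: 4621 growth laminae at 3 years each span 4621 × 3 = 13863 years.
A: Extension rate ≈ 537.7 / 13863 = 0.039 mm per year.
Specimen B: 815.6 mm / 0.039 mm per year = 20912.82 years; at 3 years per growth lamina that is 20912.82 / 3 ≈ 6971 growth laminae.

6971 growth laminae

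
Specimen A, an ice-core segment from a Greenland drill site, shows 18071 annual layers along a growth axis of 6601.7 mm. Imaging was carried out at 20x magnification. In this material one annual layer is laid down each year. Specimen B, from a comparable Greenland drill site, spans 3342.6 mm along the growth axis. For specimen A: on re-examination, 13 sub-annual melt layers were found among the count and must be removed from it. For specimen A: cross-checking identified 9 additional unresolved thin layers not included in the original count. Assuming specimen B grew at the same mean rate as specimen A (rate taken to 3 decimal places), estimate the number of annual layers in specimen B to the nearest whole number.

Specimen A: adjusted count: 18071 − 13 + 9 = 18067 annual layers.
A: 6601.7 mm over 18067 years gives 6601.7 / 18067 ≈ 0.365 mm per year.
For B, 3342.6 / 0.365 = 9157.81 years ≈ 9158 annual layers.

9158 annual layers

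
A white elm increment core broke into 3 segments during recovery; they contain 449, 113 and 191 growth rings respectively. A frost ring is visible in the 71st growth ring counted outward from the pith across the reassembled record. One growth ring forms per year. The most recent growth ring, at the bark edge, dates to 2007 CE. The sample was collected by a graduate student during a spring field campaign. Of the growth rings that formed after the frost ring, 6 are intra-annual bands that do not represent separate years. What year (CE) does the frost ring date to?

1331 CE

Total growth rings = 449 + 113 + 191 = 753.
753 − 71 = 682 growth rings lie beyond the frost ring toward the bark edge.
Removing the 6 false growth rings leaves 682 − 6 = 676 true growth rings beyond the frost ring.
The growth ring at the bark edge is 2007 CE, so the frost ring dates to 2007 − 676 = 1331 CE.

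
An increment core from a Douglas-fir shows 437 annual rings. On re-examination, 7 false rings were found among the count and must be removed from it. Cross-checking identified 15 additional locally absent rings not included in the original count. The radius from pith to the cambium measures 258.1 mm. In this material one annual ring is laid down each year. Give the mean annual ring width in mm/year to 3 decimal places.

0.580 mm/year

Adjusted count: 437 − 7 + 15 = 445 annual rings.
Mean rate = 258.1 mm / 445 years ≈ 0.580 mm/year.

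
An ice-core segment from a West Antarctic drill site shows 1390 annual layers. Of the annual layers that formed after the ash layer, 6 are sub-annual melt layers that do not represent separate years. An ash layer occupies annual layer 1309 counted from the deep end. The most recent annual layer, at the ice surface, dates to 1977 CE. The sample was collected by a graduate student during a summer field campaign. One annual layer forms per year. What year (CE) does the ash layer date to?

1902 CE

Between annual layer 1309 and the ice surface there are 1390 − 1309 = 81 annual layers.
81 − 6 false = 75 true annual layers after the ash layer.
The annual layer at the ice surface is 1977 CE, so the ash layer dates to 1977 − 75 = 1902 CE.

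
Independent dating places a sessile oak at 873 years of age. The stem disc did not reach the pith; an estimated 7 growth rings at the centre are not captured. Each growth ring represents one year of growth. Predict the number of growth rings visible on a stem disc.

One growth ring per year gives 873 growth rings over 873 years.
Less the 7 uncaptured growth rings: 873 − 7 = 866.

866 growth rings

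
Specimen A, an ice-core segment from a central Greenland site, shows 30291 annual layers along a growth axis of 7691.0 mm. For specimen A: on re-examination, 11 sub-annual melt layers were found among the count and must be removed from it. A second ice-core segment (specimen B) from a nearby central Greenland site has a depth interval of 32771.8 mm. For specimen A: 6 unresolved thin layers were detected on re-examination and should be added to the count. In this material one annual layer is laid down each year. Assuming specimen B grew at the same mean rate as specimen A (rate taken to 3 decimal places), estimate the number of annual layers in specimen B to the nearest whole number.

Specimen A: correcting the raw count gives 30291 − 11 + 6 = 30286 true annual layers.
A: Mean rate = 7691.0 mm / 30286 years ≈ 0.254 mm per year.
Specimen B: 32771.8 mm / 0.254 mm per year = 129022.83 years ≈ 129023 annual layers.

129023 annual layers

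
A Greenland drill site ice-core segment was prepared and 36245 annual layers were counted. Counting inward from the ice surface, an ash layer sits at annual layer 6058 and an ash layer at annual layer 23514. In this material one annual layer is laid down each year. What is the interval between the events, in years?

23514 − 6058 = 17456 annual layers lie between the two events.
That is 17456 years at one annual layer per year.

17456 yr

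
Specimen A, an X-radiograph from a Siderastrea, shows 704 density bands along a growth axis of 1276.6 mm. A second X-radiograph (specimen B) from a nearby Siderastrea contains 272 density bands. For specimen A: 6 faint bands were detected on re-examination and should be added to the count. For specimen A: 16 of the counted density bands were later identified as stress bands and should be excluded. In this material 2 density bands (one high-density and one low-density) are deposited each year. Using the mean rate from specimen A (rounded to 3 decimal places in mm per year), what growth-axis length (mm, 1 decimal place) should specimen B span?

500.3 mm

Specimen A: after corrections the count is 704 − 16 + 6 = 694 density bands.
Specimen A: with 2 density bands per year, 694 / 2 = 347 years.
A: 1276.6 mm over 347 years gives 1276.6 / 347 ≈ 3.679 mm/year.
Specimen B: 272 density bands at 2 per year is 272 / 2 = 136 years. Length of B = 3.679 × 136 = 500.3 mm.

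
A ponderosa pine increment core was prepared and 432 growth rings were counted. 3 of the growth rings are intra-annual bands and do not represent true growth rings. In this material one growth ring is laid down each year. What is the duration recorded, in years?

Correcting the raw count gives 432 − 3 = 429 true growth rings.
With a one-to-one growth ring periodicity this is 429 years.

429 years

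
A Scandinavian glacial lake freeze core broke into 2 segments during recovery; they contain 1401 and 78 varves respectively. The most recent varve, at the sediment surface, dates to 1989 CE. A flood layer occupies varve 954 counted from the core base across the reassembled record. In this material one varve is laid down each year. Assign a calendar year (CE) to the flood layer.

Total varves = 1401 + 78 = 1479.
Between varve 954 and the sediment surface there are 1479 − 954 = 525 varves.
Counting back 525 years from 1989 CE places the flood layer in 1989 − 525 = 1464 CE.

1464 CE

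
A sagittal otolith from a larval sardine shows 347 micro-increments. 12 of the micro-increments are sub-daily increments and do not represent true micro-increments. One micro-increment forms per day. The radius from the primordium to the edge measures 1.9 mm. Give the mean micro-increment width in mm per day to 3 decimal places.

Adjusted count: 347 − 12 = 335 micro-increments.
Mean rate = 1.9 mm / 335 days ≈ 0.006 mm per day.

0.006 mm per day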